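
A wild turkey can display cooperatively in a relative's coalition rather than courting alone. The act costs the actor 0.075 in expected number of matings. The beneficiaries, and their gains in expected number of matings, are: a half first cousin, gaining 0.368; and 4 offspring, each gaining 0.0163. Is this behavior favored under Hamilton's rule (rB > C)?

Hamilton's rule: the trait is favored when the sum of r·B over every recipient exceeds the actor's cost C.
r to a half first cousin = 1/16 (half first cousins share one grandparent — one path of length 4: r = (1/2)^4 = 1/16).
r to an offspring = 1/2 (one parent–offspring link: r = (1/2)^1 = 1/2).
Summing one r·B term per recipient: 1·0.0625·0.368 + 4·0.5·0.0163 = 0.0556.
0.0556 < 0.075: the indirect benefit is less than the cost.

No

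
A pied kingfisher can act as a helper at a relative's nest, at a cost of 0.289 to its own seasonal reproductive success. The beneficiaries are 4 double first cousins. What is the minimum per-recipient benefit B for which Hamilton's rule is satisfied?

r to a double first cousin = 1/4 (double first cousins share both grandparent pairs — four paths of length 4: r = 4·(1/2)^4 = 1/4).
Hamilton's rule with n recipients of equal r: n·r·B > C, so B > C/(n·r) = 0.289/(4·0.25) = 0.289.

0.289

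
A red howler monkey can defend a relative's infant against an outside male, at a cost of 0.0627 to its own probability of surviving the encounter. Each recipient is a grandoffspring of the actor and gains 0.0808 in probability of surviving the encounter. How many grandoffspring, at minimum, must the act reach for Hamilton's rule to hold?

r to a grandoffspring = 1/4 (two parent–offspring links: r = (1/2)^2 = 1/4).
Hamilton's rule: n·r·B > C  ⇒  n > C/(r·B) = 0.0627/(0.25·0.0808) = 3.104.
The smallest integer exceeding 3.104 is 4.

4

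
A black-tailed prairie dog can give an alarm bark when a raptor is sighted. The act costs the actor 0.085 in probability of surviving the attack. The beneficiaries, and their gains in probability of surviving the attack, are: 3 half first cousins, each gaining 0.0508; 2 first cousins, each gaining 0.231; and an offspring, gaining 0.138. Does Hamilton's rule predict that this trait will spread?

Hamilton's rule: the trait is favored when the sum of r·B over every recipient exceeds the actor's cost C.
r to a half first cousin = 0.0625 (half first cousins share one grandparent — one path of length 4: r = (1/2)^4 = 1/16).
r to a first cousin = 1/8 (first cousins share one grandparent pair — two paths of length 4: r = 2·(1/2)^4 = 1/8).
r to an offspring = 0.5 (one parent–offspring link: r = (1/2)^1 = 1/2).
Summing one r·B term per recipient: 3·0.0625·0.0508 + 2·0.125·0.231 + 1·0.5·0.138 = 0.136275.
0.136275 > 0.085: the indirect benefit exceeds the cost.

Yes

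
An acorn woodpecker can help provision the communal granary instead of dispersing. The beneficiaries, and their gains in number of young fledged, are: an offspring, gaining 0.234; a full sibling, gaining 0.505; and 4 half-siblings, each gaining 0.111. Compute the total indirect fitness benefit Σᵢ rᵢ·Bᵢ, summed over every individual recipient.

0.4805

r to an offspring = 0.5 (one parent–offspring link: r = (1/2)^1 = 1/2).
r to a full sibling = 1/2 (full sibs share both parents — two paths of length 2: r = 2·(1/2)^2 = 1/2).
r to a half-sibling = 1/4 (half-sibs share one parent — one path of length 2: r = (1/2)^2 = 1/4).
Summing one r·B term per recipient: 1·0.5·0.234 + 1·0.5·0.505 + 4·0.25·0.111 = 0.4805.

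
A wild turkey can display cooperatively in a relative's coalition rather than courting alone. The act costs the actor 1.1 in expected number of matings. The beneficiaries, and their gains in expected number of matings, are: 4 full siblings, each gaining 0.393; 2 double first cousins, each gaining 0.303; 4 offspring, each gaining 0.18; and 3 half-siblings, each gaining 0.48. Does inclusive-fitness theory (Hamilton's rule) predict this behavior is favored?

Yes

Hamilton's rule: the trait is favored when the sum of r·B over every recipient exceeds the actor's cost C.
r to a full sibling = 1/2 (full sibs share both parents — two paths of length 2: r = 2·(1/2)^2 = 1/2).
r to a double first cousin = 0.25 (double first cousins share both grandparent pairs — four paths of length 4: r = 4·(1/2)^4 = 1/4).
r to an offspring = 0.5 (one parent–offspring link: r = (1/2)^1 = 1/2).
r to a half-sibling = 0.25 (half-sibs share one parent — one path of length 2: r = (1/2)^2 = 1/4).
Summing one r·B term per recipient: 4·0.5·0.393 + 2·0.25·0.303 + 4·0.5·0.18 + 3·0.25·0.48 = 1.6575.
1.6575 > 1.1: the indirect benefit exceeds the cost.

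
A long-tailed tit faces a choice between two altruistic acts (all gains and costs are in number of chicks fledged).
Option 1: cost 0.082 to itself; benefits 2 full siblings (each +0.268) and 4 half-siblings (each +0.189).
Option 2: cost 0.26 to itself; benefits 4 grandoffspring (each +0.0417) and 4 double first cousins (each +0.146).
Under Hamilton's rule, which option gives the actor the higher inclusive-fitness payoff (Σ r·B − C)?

Option 1: r to a full sibling = 0.5.
Option 1: r to a half-sibling = 0.25.
Option 1: Σ r·B − C = (2·0.5·0.268 + 4·0.25·0.189) − 0.082 = 0.375.
Option 2: r to a grandoffspring = 0.25.
Option 2: r to a double first cousin = 0.25.
Option 2: Σ r·B − C = (4·0.25·0.0417 + 4·0.25·0.146) − 0.26 = -0.0723.
Option 1 has the higher net inclusive-fitness payoff.

Option 1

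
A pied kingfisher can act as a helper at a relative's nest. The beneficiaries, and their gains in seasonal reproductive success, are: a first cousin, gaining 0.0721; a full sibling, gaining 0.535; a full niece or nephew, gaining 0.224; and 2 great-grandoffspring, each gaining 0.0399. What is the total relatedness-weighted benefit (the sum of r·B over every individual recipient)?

0.3424875

r to a first cousin = 0.125 (first cousins share one grandparent pair — two paths of length 4: r = 2·(1/2)^4 = 1/8).
r to a full sibling = 0.5 (full sibs share both parents — two paths of length 2: r = 2·(1/2)^2 = 1/2).
r to a full niece or nephew = 0.25 (full aunt/uncle↔niece/nephew: two paths of length 3 through the shared grandparent pair: r = 2·(1/2)^3 = 1/4).
r to a great-grandoffspring = 1/8 (three parent–offspring links: r = (1/2)^3 = 1/8).
Summing one r·B term per recipient: 1·0.125·0.0721 + 1·0.5·0.535 + 1·0.25·0.224 + 2·0.125·0.0399 = 0.3424875.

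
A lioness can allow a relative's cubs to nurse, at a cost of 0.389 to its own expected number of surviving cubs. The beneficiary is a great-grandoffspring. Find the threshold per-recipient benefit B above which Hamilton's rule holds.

r to a great-grandoffspring = 1/8 (three parent–offspring links: r = (1/2)^3 = 1/8).
Hamilton's rule with n recipients of equal r: n·r·B > C, so B > C/(n·r) = 0.389/(1·0.125) = 3.112.

3.112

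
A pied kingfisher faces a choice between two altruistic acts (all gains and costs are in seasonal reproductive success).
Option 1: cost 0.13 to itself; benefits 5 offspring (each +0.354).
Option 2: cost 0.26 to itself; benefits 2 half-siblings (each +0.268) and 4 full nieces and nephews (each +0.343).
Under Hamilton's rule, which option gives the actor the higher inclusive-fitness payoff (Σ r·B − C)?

Option 1

Option 1: r to an offspring = 0.5.
Option 1: Σ r·B − C = (5·0.5·0.354) − 0.13 = 0.755.
Option 2: r to a half-sibling = 0.25.
Option 2: r to a full niece or nephew = 0.25.
Option 2: Σ r·B − C = (2·0.25·0.268 + 4·0.25·0.343) − 0.26 = 0.217.
Option 1 has the higher net inclusive-fitness payoff.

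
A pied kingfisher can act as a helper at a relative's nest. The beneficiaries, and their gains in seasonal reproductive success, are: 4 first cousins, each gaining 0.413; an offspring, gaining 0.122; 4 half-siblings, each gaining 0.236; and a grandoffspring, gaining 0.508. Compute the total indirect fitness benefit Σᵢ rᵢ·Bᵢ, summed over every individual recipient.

0.6305

r to a first cousin = 0.125 (first cousins share one grandparent pair — two paths of length 4: r = 2·(1/2)^4 = 1/8).
r to an offspring = 0.5 (one parent–offspring link: r = (1/2)^1 = 1/2).
r to a half-sibling = 0.25 (half-sibs share one parent — one path of length 2: r = (1/2)^2 = 1/4).
r to a grandoffspring = 0.25 (two parent–offspring links: r = (1/2)^2 = 1/4).
Summing one r·B term per recipient: 4·0.125·0.413 + 1·0.5·0.122 + 4·0.25·0.236 + 1·0.25·0.508 = 0.6305.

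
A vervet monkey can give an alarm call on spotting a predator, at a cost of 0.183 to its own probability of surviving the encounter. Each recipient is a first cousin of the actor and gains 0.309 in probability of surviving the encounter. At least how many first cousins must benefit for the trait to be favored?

5

r to a first cousin = 0.125 (first cousins share one grandparent pair — two paths of length 4: r = 2·(1/2)^4 = 1/8).
Hamilton's rule: n·r·B > C  ⇒  n > C/(r·B) = 0.183/(0.125·0.309) = 4.738.
The smallest integer exceeding 4.738 is 5.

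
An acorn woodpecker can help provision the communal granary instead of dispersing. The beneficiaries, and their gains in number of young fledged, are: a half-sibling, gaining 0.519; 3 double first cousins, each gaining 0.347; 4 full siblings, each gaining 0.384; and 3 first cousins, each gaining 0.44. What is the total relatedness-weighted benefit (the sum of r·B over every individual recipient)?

1.323

r to a half-sibling = 0.25 (half-sibs share one parent — one path of length 2: r = (1/2)^2 = 1/4).
r to a double first cousin = 0.25 (double first cousins share both grandparent pairs — four paths of length 4: r = 4·(1/2)^4 = 1/4).
r to a full sibling = 0.5 (full sibs share both parents — two paths of length 2: r = 2·(1/2)^2 = 1/2).
r to a first cousin = 1/8 (first cousins share one grandparent pair — two paths of length 4: r = 2·(1/2)^4 = 1/8).
Summing one r·B term per recipient: 1·0.25·0.519 + 3·0.25·0.347 + 4·0.5·0.384 + 3·0.125·0.44 = 1.323.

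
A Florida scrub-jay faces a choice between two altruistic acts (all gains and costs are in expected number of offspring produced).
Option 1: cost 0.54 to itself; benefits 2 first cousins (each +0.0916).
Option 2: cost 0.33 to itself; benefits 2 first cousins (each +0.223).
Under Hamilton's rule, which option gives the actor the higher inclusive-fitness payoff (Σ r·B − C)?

Option 1: r to a first cousin = 0.125.
Option 1: Σ r·B − C = (2·0.125·0.0916) − 0.54 = -0.5171.
Option 2: r to a first cousin = 0.125.
Option 2: Σ r·B − C = (2·0.125·0.223) − 0.33 = -0.27425.
Option 2 has the higher net inclusive-fitness payoff.

Option 2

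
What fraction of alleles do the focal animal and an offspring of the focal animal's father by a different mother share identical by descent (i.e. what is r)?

0.25

Each parent–offspring link contributes a factor of 1/2, and independent paths through distinct common ancestors add.
Half-sibs share one parent — one path of length 2: r = (1/2)^2 = 1/4.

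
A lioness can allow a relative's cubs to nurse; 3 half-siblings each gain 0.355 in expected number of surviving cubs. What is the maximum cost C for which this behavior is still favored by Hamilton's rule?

0.26625

r to a half-sibling = 0.25 (half-sibs share one parent — one path of length 2: r = (1/2)^2 = 1/4).
Hamilton's rule: n·r·B > C, so the trait is favored while C < n·r·B = 3·0.25·0.355 = 0.26625.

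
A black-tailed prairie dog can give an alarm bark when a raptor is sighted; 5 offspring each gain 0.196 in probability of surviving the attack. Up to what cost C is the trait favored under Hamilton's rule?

0.49

r to an offspring = 1/2 (one parent–offspring link: r = (1/2)^1 = 1/2).
Hamilton's rule: n·r·B > C, so the trait is favored while C < n·r·B = 5·0.5·0.196 = 0.49.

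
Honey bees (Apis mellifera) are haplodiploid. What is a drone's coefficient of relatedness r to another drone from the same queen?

Haploid brothers each carry a random half of the queen's diploid genome, so on average they share half: r = 1/2.

0.5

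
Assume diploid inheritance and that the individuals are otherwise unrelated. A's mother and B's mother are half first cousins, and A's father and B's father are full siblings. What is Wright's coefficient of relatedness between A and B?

0.140625

With two independent routes of shared ancestry, r is the sum of the two contributions.
A and B are related in two ways: half second cousins through their mothers (r = 1/64) and first cousins through their fathers (r = 1/8).
r = 1/64 + 1/8 = 9/64 = 0.140625.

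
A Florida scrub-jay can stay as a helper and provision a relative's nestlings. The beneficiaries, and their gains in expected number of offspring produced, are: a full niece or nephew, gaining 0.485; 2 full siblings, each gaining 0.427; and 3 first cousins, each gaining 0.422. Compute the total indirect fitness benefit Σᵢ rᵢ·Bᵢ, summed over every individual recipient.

0.7065

r to a full niece or nephew = 0.25 (full aunt/uncle↔niece/nephew: two paths of length 3 through the shared grandparent pair: r = 2·(1/2)^3 = 1/4).
r to a full sibling = 0.5 (full sibs share both parents — two paths of length 2: r = 2·(1/2)^2 = 1/2).
r to a first cousin = 0.125 (first cousins share one grandparent pair — two paths of length 4: r = 2·(1/2)^4 = 1/8).
Summing one r·B term per recipient: 1·0.25·0.485 + 2·0.5·0.427 + 3·0.125·0.422 = 0.7065.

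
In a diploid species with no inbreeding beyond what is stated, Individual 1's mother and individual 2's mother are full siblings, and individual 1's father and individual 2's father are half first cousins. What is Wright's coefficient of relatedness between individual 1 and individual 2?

Relatedness sums over independent paths through distinct common ancestors.
Individual 1 and individual 2 are related in two ways: first cousins through their mothers (r = 1/8) and half second cousins through their fathers (r = 1/64).
r = 1/8 + 1/64 = 9/64 = 0.140625.

0.140625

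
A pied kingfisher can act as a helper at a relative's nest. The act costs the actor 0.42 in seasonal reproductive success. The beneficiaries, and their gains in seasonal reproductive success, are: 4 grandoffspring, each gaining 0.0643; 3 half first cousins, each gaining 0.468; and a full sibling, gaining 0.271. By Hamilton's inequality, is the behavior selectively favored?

No

Hamilton's rule: the trait is favored when the sum of r·B over every recipient exceeds the actor's cost C.
r to a grandoffspring = 0.25 (two parent–offspring links: r = (1/2)^2 = 1/4).
r to a half first cousin = 1/16 (half first cousins share one grandparent — one path of length 4: r = (1/2)^4 = 1/16).
r to a full sibling = 1/2 (full sibs share both parents — two paths of length 2: r = 2·(1/2)^2 = 1/2).
Summing one r·B term per recipient: 4·0.25·0.0643 + 3·0.0625·0.468 + 1·0.5·0.271 = 0.28755.
0.28755 < 0.42: the indirect benefit is less than the cost.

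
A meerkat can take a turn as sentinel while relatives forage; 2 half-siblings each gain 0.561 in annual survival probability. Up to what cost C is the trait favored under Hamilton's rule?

0.2805

r to a half-sibling = 1/4 (half-sibs share one parent — one path of length 2: r = (1/2)^2 = 1/4).
Hamilton's rule: n·r·B > C, so the trait is favored while C < n·r·B = 2·0.25·0.561 = 0.2805.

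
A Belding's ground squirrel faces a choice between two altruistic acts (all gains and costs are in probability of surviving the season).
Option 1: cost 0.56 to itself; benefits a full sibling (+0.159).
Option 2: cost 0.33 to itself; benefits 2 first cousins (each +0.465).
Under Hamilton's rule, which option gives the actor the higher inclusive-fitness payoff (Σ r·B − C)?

Option 1: r to a full sibling = 0.5.
Option 1: Σ r·B − C = (1·0.5·0.159) − 0.56 = -0.4805.
Option 2: r to a first cousin = 0.125.
Option 2: Σ r·B − C = (2·0.125·0.465) − 0.33 = -0.21375.
Option 2 has the higher net inclusive-fitness payoff.

Option 2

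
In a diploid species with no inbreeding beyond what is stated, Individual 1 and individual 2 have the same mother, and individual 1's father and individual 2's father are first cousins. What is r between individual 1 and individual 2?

0.28125

Wright's path rule: contributions from independent ancestry routes add.
Individual 1 and individual 2 are related in two ways: half-sibs through their shared mother (r = 1/4) and second cousins through their fathers (r = 1/32).
r = 1/4 + 1/32 = 9/32 = 0.28125.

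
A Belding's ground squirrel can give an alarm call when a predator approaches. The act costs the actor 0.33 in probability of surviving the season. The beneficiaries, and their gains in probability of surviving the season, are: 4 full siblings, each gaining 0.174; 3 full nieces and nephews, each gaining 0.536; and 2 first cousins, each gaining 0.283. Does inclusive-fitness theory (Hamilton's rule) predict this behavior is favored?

Yes

Hamilton's rule: the trait is favored when the sum of r·B over every recipient exceeds the actor's cost C.
r to a full sibling = 1/2 (full sibs share both parents — two paths of length 2: r = 2·(1/2)^2 = 1/2).
r to a full niece or nephew = 0.25 (full aunt/uncle↔niece/nephew: two paths of length 3 through the shared grandparent pair: r = 2·(1/2)^3 = 1/4).
r to a first cousin = 0.125 (first cousins share one grandparent pair — two paths of length 4: r = 2·(1/2)^4 = 1/8).
Summing one r·B term per recipient: 4·0.5·0.174 + 3·0.25·0.536 + 2·0.125·0.283 = 0.82075.
0.82075 > 0.33: the indirect benefit exceeds the cost.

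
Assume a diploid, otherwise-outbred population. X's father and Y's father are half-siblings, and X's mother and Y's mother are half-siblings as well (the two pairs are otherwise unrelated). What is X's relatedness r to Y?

Relatedness sums over independent paths through distinct common ancestors.
X and Y are related in two ways: half first cousins through their fathers (r = 1/16) and half first cousins through their mothers (r = 1/16).
r = 1/16 + 1/16 = 0.125.

0.125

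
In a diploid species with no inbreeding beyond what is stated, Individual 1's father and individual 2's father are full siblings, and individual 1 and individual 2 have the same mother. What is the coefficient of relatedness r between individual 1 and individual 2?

With two independent routes of shared ancestry, r is the sum of the two contributions.
Individual 1 and individual 2 are related in two ways: first cousins through their fathers (r = 1/8) and half-sibs through their shared mother (r = 1/4).
r = 1/8 + 1/4 = 0.375.

0.375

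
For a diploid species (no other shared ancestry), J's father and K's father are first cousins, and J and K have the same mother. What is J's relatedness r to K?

0.28125

Independent pedigree routes through distinct common ancestors add.
J and K are related in two ways: second cousins through their fathers (r = 1/32) and half-sibs through their shared mother (r = 1/4).
r = 1/32 + 1/4 = 0.28125.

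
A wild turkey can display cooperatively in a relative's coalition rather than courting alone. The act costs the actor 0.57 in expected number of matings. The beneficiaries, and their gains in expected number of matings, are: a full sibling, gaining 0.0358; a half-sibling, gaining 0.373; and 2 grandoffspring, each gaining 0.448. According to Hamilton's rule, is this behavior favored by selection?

No

Hamilton's rule: the trait is favored when the sum of r·B over every recipient exceeds the actor's cost C.
r to a full sibling = 1/2 (full sibs share both parents — two paths of length 2: r = 2·(1/2)^2 = 1/2).
r to a half-sibling = 1/4 (half-sibs share one parent — one path of length 2: r = (1/2)^2 = 1/4).
r to a grandoffspring = 1/4 (two parent–offspring links: r = (1/2)^2 = 1/4).
Summing one r·B term per recipient: 1·0.5·0.0358 + 1·0.25·0.373 + 2·0.25·0.448 = 0.33515.
0.33515 < 0.57: the indirect benefit is less than the cost.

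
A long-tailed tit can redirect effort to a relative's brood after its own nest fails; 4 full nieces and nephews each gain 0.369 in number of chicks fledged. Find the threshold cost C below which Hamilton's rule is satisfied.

0.369

r to a full niece or nephew = 1/4 (full aunt/uncle↔niece/nephew: two paths of length 3 through the shared grandparent pair: r = 2·(1/2)^3 = 1/4).
Hamilton's rule: n·r·B > C, so the trait is favored while C < n·r·B = 4·0.25·0.369 = 0.369.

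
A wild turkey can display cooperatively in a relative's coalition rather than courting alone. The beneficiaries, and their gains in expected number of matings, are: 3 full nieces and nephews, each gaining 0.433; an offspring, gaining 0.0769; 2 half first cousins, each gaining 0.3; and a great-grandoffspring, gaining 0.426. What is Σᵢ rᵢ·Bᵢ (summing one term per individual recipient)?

r to a full niece or nephew = 0.25 (full aunt/uncle↔niece/nephew: two paths of length 3 through the shared grandparent pair: r = 2·(1/2)^3 = 1/4).
r to an offspring = 0.5 (one parent–offspring link: r = (1/2)^1 = 1/2).
r to a half first cousin = 0.0625 (half first cousins share one grandparent — one path of length 4: r = (1/2)^4 = 1/16).
r to a great-grandoffspring = 0.125 (three parent–offspring links: r = (1/2)^3 = 1/8).
Summing one r·B term per recipient: 3·0.25·0.433 + 1·0.5·0.0769 + 2·0.0625·0.3 + 1·0.125·0.426 = 0.45395.

0.45395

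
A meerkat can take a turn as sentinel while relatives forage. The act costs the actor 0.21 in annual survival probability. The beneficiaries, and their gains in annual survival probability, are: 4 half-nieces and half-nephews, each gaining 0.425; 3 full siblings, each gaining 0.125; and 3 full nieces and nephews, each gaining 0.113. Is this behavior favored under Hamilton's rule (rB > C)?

Hamilton's rule: the trait is favored when the sum of r·B over every recipient exceeds the actor's cost C.
r to a half-niece or half-nephew = 0.125 (half-aunt/uncle↔niece/nephew: one path of length 3: r = (1/2)^3 = 1/8).
r to a full sibling = 0.5 (full sibs share both parents — two paths of length 2: r = 2·(1/2)^2 = 1/2).
r to a full niece or nephew = 1/4 (full aunt/uncle↔niece/nephew: two paths of length 3 through the shared grandparent pair: r = 2·(1/2)^3 = 1/4).
Summing one r·B term per recipient: 4·0.125·0.425 + 3·0.5·0.125 + 3·0.25·0.113 = 0.48475.
0.48475 > 0.21: the indirect benefit exceeds the cost.

Yes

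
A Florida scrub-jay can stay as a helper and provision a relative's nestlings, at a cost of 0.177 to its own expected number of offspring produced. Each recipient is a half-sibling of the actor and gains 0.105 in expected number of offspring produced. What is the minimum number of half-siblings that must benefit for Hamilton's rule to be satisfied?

7

r to a half-sibling = 1/4 (half-sibs share one parent — one path of length 2: r = (1/2)^2 = 1/4).
Hamilton's rule: n·r·B > C  ⇒  n > C/(r·B) = 0.177/(0.25·0.105) = 6.743.
The smallest integer exceeding 6.743 is 7.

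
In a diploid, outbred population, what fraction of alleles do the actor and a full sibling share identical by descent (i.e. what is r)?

Full sibs share both parents — two paths of length 2: r = 2·(1/2)^2 = 1/2.

0.5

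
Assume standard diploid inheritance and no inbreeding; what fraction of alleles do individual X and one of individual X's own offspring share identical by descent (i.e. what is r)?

Each parent–offspring link contributes a factor of 1/2, and independent paths through distinct common ancestors add.
One parent–offspring link: r = (1/2)^1 = 1/2.

0.5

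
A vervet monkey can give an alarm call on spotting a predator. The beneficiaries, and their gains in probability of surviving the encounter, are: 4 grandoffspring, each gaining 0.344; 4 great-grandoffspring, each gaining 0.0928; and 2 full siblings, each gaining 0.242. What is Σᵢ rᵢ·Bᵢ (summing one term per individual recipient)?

r to a grandoffspring = 0.25 (two parent–offspring links: r = (1/2)^2 = 1/4).
r to a great-grandoffspring = 1/8 (three parent–offspring links: r = (1/2)^3 = 1/8).
r to a full sibling = 1/2 (full sibs share both parents — two paths of length 2: r = 2·(1/2)^2 = 1/2).
Summing one r·B term per recipient: 4·0.25·0.344 + 4·0.125·0.0928 + 2·0.5·0.242 = 0.6324.

0.6324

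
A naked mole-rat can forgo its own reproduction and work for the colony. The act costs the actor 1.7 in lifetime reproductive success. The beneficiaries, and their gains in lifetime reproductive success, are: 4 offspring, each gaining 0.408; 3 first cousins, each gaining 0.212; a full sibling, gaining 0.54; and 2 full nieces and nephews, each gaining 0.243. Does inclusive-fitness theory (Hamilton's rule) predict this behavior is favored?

Hamilton's rule: the trait is favored when the sum of r·B over every recipient exceeds the actor's cost C.
r to an offspring = 1/2 (one parent–offspring link: r = (1/2)^1 = 1/2).
r to a first cousin = 0.125 (first cousins share one grandparent pair — two paths of length 4: r = 2·(1/2)^4 = 1/8).
r to a full sibling = 0.5 (full sibs share both parents — two paths of length 2: r = 2·(1/2)^2 = 1/2).
r to a full niece or nephew = 0.25 (full aunt/uncle↔niece/nephew: two paths of length 3 through the shared grandparent pair: r = 2·(1/2)^3 = 1/4).
Summing one r·B term per recipient: 4·0.5·0.408 + 3·0.125·0.212 + 1·0.5·0.54 + 2·0.25·0.243 = 1.287.
1.287 < 1.7: the indirect benefit is less than the cost.

No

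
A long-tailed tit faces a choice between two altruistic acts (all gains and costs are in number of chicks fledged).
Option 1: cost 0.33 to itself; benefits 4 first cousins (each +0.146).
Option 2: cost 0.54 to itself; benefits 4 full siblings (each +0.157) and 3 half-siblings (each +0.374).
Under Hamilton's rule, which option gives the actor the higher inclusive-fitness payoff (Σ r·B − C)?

Option 2

Option 1: r to a first cousin = 0.125.
Option 1: Σ r·B − C = (4·0.125·0.146) − 0.33 = -0.257.
Option 2: r to a full sibling = 0.5.
Option 2: r to a half-sibling = 0.25.
Option 2: Σ r·B − C = (4·0.5·0.157 + 3·0.25·0.374) − 0.54 = 0.0545.
Option 2 has the higher net inclusive-fitness payoff.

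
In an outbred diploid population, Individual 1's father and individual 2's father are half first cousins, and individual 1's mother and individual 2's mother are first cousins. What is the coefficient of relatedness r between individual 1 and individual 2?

0.046875

With two independent routes of shared ancestry, r is the sum of the two contributions.
Individual 1 and individual 2 are related in two ways: half second cousins through their fathers (r = 1/64) and second cousins through their mothers (r = 1/32).
r = 1/64 + 1/32 = 0.046875.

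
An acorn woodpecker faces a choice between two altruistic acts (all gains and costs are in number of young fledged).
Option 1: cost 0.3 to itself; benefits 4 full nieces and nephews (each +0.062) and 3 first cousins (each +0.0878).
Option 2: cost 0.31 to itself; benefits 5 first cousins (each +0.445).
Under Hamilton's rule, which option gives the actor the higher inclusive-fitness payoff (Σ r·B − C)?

Option 1: r to a full niece or nephew = 0.25.
Option 1: r to a first cousin = 0.125.
Option 1: Σ r·B − C = (4·0.25·0.062 + 3·0.125·0.0878) − 0.3 = -0.205075.
Option 2: r to a first cousin = 0.125.
Option 2: Σ r·B − C = (5·0.125·0.445) − 0.31 = -0.031875.
Option 2 has the higher net inclusive-fitness payoff.

Option 2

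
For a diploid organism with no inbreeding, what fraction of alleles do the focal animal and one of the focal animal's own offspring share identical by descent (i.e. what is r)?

Each parent–offspring link contributes a factor of 1/2, and independent paths through distinct common ancestors add.
One parent–offspring link: r = (1/2)^1 = 1/2.

0.5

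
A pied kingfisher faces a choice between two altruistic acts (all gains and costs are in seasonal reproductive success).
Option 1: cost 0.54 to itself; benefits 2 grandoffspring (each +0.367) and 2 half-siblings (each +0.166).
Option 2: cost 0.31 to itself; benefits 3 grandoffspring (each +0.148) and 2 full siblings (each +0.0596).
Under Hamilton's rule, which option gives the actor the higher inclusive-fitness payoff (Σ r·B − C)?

Option 2

Option 1: r to a grandoffspring = 0.25.
Option 1: r to a half-sibling = 0.25.
Option 1: Σ r·B − C = (2·0.25·0.367 + 2·0.25·0.166) − 0.54 = -0.2735.
Option 2: r to a grandoffspring = 0.25.
Option 2: r to a full sibling = 0.5.
Option 2: Σ r·B − C = (3·0.25·0.148 + 2·0.5·0.0596) − 0.31 = -0.1394.
Option 2 has the higher net inclusive-fitness payoff.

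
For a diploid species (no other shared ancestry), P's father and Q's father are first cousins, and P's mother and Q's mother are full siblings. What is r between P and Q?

0.15625

With two independent routes of shared ancestry, r is the sum of the two contributions.
P and Q are related in two ways: second cousins through their fathers (r = 1/32) and first cousins through their mothers (r = 1/8).
r = 1/32 + 1/8 = 5/32 = 0.15625.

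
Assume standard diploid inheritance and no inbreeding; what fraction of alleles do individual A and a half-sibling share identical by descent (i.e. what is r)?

0.25

Half-sibs share one parent — one path of length 2: r = (1/2)^2 = 1/4.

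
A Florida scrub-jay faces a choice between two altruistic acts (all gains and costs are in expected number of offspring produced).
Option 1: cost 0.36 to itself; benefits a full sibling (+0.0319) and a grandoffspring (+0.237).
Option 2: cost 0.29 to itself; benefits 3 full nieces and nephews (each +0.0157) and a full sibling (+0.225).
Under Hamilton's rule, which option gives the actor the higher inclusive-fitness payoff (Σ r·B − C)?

Option 2

Option 1: r to a full sibling = 0.5.
Option 1: r to a grandoffspring = 0.25.
Option 1: Σ r·B − C = (1·0.5·0.0319 + 1·0.25·0.237) − 0.36 = -0.2848.
Option 2: r to a full niece or nephew = 0.25.
Option 2: r to a full sibling = 0.5.
Option 2: Σ r·B − C = (3·0.25·0.0157 + 1·0.5·0.225) − 0.29 = -0.165725.
Option 2 has the higher net inclusive-fitness payoff.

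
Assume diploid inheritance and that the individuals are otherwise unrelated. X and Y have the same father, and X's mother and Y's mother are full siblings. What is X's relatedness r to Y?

0.375

With two independent routes of shared ancestry, r is the sum of the two contributions.
X and Y are related in two ways: half-sibs through their shared father (r = 1/4) and first cousins through their mothers (r = 1/8).
r = 1/4 + 1/8 = 3/8 = 0.375.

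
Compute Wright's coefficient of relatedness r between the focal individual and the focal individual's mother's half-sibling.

0.125

Each parent–offspring link contributes a factor of 1/2, and independent paths through distinct common ancestors add.
Half-aunt/uncle↔niece/nephew: one path of length 3: r = (1/2)^3 = 1/8.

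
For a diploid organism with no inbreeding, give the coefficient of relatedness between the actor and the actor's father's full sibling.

Each parent–offspring link contributes a factor of 1/2, and independent paths through distinct common ancestors add.
Full aunt/uncle↔niece/nephew: two paths of length 3 through the shared grandparent pair: r = 2·(1/2)^3 = 1/4.

0.25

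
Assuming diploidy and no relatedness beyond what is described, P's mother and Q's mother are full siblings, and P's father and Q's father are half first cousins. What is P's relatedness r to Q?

0.140625

Independent pedigree routes through distinct common ancestors add.
P and Q are related in two ways: first cousins through their mothers (r = 1/8) and half second cousins through their fathers (r = 1/64).
r = 1/8 + 1/64 = 0.140625.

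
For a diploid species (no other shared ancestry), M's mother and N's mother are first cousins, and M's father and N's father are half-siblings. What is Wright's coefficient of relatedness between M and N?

0.09375

Independent pedigree routes through distinct common ancestors add.
M and N are related in two ways: second cousins through their mothers (r = 1/32) and half first cousins through their fathers (r = 1/16).
r = 1/32 + 1/16 = 3/32 = 0.09375.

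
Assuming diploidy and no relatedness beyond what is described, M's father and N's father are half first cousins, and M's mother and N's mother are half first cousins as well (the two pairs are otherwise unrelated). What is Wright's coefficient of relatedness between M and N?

With two independent routes of shared ancestry, r is the sum of the two contributions.
M and N are related in two ways: half second cousins through their fathers (r = 1/64) and half second cousins through their mothers (r = 1/64).
r = 1/64 + 1/64 = 1/32 = 0.03125.

0.03125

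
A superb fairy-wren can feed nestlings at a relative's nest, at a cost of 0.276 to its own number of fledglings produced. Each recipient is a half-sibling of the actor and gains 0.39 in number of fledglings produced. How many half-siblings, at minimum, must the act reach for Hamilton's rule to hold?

r to a half-sibling = 1/4 (half-sibs share one parent — one path of length 2: r = (1/2)^2 = 1/4).
Hamilton's rule: n·r·B > C  ⇒  n > C/(r·B) = 0.276/(0.25·0.39) = 2.831.
The smallest integer exceeding 2.831 is 3.

3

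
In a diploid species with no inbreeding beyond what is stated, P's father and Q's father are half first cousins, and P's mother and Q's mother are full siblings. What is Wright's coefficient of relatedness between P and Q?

Wright's path rule: contributions from independent ancestry routes add.
P and Q are related in two ways: half second cousins through their fathers (r = 1/64) and first cousins through their mothers (r = 1/8).
r = 1/64 + 1/8 = 9/64 = 0.140625.

0.140625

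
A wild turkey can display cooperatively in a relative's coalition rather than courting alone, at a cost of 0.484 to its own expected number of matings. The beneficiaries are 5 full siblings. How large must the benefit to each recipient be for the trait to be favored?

r to a full sibling = 0.5 (full sibs share both parents — two paths of length 2: r = 2·(1/2)^2 = 1/2).
Hamilton's rule with n recipients of equal r: n·r·B > C, so B > C/(n·r) = 0.484/(5·0.5) = 0.1936.

0.1936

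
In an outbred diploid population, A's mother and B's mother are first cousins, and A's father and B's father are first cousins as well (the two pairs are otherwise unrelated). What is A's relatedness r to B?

Relatedness sums over independent paths through distinct common ancestors.
A and B are related in two ways: second cousins through their mothers (r = 1/32) and second cousins through their fathers (r = 1/32).
r = 1/32 + 1/32 = 0.0625.

0.0625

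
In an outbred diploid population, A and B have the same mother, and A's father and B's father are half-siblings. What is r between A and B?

Independent pedigree routes through distinct common ancestors add.
A and B are related in two ways: half-sibs through their shared mother (r = 1/4) and half first cousins through their fathers (r = 1/16).
r = 1/4 + 1/16 = 0.3125.

0.3125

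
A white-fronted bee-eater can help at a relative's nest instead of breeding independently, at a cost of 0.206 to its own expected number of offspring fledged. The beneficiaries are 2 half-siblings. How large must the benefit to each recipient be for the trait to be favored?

r to a half-sibling = 0.25 (half-sibs share one parent — one path of length 2: r = (1/2)^2 = 1/4).
Hamilton's rule with n recipients of equal r: n·r·B > C, so B > C/(n·r) = 0.206/(2·0.25) = 0.412.

0.412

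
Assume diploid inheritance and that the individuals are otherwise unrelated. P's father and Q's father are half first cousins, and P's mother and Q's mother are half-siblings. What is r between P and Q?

Relatedness sums over independent paths through distinct common ancestors.
P and Q are related in two ways: half second cousins through their fathers (r = 1/64) and half first cousins through their mothers (r = 1/16).
r = 1/64 + 1/16 = 0.078125.

0.078125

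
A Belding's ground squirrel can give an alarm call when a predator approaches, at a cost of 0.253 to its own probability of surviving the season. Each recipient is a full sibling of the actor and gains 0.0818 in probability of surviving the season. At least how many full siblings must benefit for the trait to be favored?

7

r to a full sibling = 0.5 (full sibs share both parents — two paths of length 2: r = 2·(1/2)^2 = 1/2).
Hamilton's rule: n·r·B > C  ⇒  n > C/(r·B) = 0.253/(0.5·0.0818) = 6.186.
The smallest integer exceeding 6.186 is 7.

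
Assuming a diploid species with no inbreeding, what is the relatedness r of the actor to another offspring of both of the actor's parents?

Each parent–offspring link contributes a factor of 1/2, and independent paths through distinct common ancestors add.
Full sibs share both parents — two paths of length 2: r = 2·(1/2)^2 = 1/2.

0.5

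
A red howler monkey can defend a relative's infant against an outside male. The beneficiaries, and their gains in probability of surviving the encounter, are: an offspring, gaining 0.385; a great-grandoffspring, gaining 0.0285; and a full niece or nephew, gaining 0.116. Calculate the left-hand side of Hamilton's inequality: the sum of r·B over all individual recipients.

r to an offspring = 0.5 (one parent–offspring link: r = (1/2)^1 = 1/2).
r to a great-grandoffspring = 1/8 (three parent–offspring links: r = (1/2)^3 = 1/8).
r to a full niece or nephew = 0.25 (full aunt/uncle↔niece/nephew: two paths of length 3 through the shared grandparent pair: r = 2·(1/2)^3 = 1/4).
Summing one r·B term per recipient: 1·0.5·0.385 + 1·0.125·0.0285 + 1·0.25·0.116 = 0.2250625.

0.2250625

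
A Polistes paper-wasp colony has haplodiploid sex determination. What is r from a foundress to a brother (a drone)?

0.25

Her haploid brother carries none of their father's genes and a random half of their mother's genome; that half matches the maternal half of her own genome with probability 1/2: r = 1/2 · 1/2 = 1/4.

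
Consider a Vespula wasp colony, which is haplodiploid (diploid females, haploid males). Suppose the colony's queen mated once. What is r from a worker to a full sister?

0.75

Haplodiploid full sisters inherit their father's entire haploid genome identically (contributing 1/2) and on average half of their mother's contribution (1/2 · 1/2 = 1/4); r = 1/2 + 1/4 = 3/4.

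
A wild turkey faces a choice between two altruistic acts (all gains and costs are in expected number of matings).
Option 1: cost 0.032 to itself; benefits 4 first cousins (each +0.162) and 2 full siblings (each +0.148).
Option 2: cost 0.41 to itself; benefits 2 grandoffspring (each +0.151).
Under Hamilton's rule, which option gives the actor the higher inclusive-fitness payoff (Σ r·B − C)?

Option 1: r to a first cousin = 0.125.
Option 1: r to a full sibling = 0.5.
Option 1: Σ r·B − C = (4·0.125·0.162 + 2·0.5·0.148) − 0.032 = 0.197.
Option 2: r to a grandoffspring = 0.25.
Option 2: Σ r·B − C = (2·0.25·0.151) − 0.41 = -0.3345.
Option 1 has the higher net inclusive-fitness payoff.

Option 1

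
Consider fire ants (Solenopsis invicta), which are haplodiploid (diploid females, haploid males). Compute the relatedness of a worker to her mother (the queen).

0.5

One meiotic link between diploid queen and diploid daughter: r = 1/2.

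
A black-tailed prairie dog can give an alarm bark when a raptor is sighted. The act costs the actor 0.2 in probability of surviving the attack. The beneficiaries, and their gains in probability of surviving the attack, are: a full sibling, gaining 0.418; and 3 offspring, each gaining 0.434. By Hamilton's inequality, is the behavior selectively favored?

Yes

Hamilton's rule: the trait is favored when the sum of r·B over every recipient exceeds the actor's cost C.
r to a full sibling = 0.5 (full sibs share both parents — two paths of length 2: r = 2·(1/2)^2 = 1/2).
r to an offspring = 1/2 (one parent–offspring link: r = (1/2)^1 = 1/2).
Summing one r·B term per recipient: 1·0.5·0.418 + 3·0.5·0.434 = 0.86.
0.86 > 0.2: the indirect benefit exceeds the cost.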